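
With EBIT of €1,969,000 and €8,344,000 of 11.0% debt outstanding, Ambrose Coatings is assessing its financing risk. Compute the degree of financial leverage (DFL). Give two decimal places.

1.87

Annual interest charges come to €917,840.00.
DFL = EBIT ÷ (EBIT − I) = €1,969,000 ÷ (€1,969,000 − €917,840.00) = €1,969,000 ÷ €1,051,160.00 = 1.8732.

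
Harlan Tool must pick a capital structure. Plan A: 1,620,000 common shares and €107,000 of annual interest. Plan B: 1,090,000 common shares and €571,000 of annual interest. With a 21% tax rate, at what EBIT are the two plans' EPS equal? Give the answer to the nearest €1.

€1,525,264

Set EPS_A = EPS_B: (EBIT − €107,000)(1 − 0.21) ÷ 1,620,000 = (EBIT − €571,000)(1 − 0.21) ÷ 1,090,000.
Cancelling (1 − t) and cross-multiplying: 1,090,000·(EBIT − 107,000) = 1,620,000·(EBIT − 571,000).
EBIT × (1,620,000 − 1,090,000) = 571,000 × 1,620,000 − 107,000 × 1,090,000 = 808,390,000,000, so EBIT = 808,390,000,000 ÷ 530,000 = 1,525,264.15.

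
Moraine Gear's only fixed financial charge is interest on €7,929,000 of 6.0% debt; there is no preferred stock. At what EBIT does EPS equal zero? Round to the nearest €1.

Annual interest = 6.0% × €7,929,000 = €475,740.00.
With no preferred dividends, EPS = 0 when EBIT exactly covers interest, so the financial break-even EBIT is €475,740.00.

€475,740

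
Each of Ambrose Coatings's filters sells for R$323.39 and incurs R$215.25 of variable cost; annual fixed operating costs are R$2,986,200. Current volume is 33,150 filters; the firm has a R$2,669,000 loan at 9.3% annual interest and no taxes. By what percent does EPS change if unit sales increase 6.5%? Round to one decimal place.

+66.5%

Total contribution margin = 33,150 × R$108.14 = R$3,584,841.00.
Operating income = contribution − fixed costs = R$3,584,841.00 − R$2,986,200 = R$598,641.00.
Interest = R$248,217.00, so EBIT − I = R$350,424.00.
DCL = total CM / (EBIT − I) = R$3,584,841.00 / R$350,424.00 = 10.2300.
EPS therefore changes by 10.2300 × (+6.5%) = +66.5%.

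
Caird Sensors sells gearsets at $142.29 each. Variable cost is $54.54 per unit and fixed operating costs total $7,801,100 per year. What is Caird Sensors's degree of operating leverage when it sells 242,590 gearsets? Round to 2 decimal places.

Contribution at this volume is 242,590 × $87.75 = $21,287,272.50.
Operating income = contribution − fixed costs = $21,287,272.50 − $7,801,100 = $13,486,172.50.
Degree of operating leverage = $21,287,272.50 / $13,486,172.50 = 1.5785.

1.58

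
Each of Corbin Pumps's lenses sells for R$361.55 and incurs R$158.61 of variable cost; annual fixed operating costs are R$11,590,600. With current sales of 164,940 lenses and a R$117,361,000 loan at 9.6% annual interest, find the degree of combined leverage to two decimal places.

At 164,940 units, contribution = 164,940 × R$202.94 = R$33,472,923.60.
Subtracting fixed costs: EBIT = R$33,472,923.60 − R$11,590,600 = R$21,882,323.60. Interest = R$11,266,656.00, so EBIT − I = R$10,615,667.60.
DCL = contribution ÷ (EBIT − I) = R$33,472,923.60 ÷ R$10,615,667.60 = 3.1532.

3.15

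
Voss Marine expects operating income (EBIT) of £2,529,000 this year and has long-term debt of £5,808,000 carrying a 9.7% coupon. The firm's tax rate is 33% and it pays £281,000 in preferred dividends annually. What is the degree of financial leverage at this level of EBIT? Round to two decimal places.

Interest = £563,376.00.
Pre-tax preferred-dividend burden = £281,000 ÷ (1 − 0.33) = £419,402.99.
DFL = EBIT ÷ [EBIT − I − D_p/(1−t)] = £2,529,000 ÷ [£2,529,000 − £563,376.00 − £419,402.99] = £2,529,000 ÷ £1,546,221.01 = 1.6356.

1.64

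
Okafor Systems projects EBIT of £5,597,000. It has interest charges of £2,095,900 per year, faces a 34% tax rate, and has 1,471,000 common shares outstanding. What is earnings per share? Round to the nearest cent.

£1.57

Interest = £2,095,900.00, so EBT = £5,597,000 − £2,095,900.00 = £3,501,100.00.
Net income = £3,501,100.00 × (1 − 0.34) = £2,310,726.00.
Per share: £2,310,726.00 / 1,471,000 shares = £1.57.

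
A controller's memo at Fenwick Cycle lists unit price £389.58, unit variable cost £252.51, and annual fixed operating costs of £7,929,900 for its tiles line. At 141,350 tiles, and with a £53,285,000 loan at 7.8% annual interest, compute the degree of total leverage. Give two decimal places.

2.66

At 141,350 units, contribution = 141,350 × £137.07 = £19,374,844.50.
EBIT = £19,374,844.50 − £7,929,900 = £11,444,944.50. Interest = £4,156,230.00, so EBIT − I = £7,288,714.50.
Degree of total leverage = total CM / (EBIT − interest) = £19,374,844.50 / £7,288,714.50 = 2.6582.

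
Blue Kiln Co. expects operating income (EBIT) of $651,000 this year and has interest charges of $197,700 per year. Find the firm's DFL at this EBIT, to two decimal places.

Interest = $197,700.00.
DFL = EBIT ÷ (EBIT − I) = $651,000 ÷ ($651,000 − $197,700.00) = $651,000 ÷ $453,300.00 = 1.4361.

1.44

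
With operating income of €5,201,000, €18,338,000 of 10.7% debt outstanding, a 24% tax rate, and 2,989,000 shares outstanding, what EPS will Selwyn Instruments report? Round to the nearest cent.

€0.82

Pre-tax income = €5,201,000 − €1,962,166.00 = €3,238,834.00.
Net income = €3,238,834.00 × (1 − 0.24) = €2,461,513.84.
Per share: €2,461,513.84 / 2,989,000 shares = €0.82.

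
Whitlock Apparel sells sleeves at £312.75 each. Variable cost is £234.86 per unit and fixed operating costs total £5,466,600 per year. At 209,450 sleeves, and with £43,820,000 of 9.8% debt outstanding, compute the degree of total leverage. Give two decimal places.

Total contribution margin = 209,450 × £77.89 = £16,314,060.50.
Subtracting fixed costs: EBIT = £16,314,060.50 − £5,466,600 = £10,847,460.50. Interest = £4,294,360.00, so EBIT − I = £6,553,100.50.
DCL = contribution ÷ (EBIT − I) = £16,314,060.50 ÷ £6,553,100.50 = 2.4895.

2.49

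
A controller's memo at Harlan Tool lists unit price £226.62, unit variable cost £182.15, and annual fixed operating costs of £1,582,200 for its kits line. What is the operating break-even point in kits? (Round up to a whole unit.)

35,580 kits

Each unit contributes £226.62 − £182.15 = £44.47.
Break-even Q = £1,582,200 / £44.47 = 35,579.04 → 35,580 kits.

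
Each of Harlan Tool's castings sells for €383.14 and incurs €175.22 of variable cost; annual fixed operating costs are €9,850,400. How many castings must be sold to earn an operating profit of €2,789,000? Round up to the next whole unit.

60,790 castings

Each unit contributes €383.14 − €175.22 = €207.92.
Required volume = (fixed costs + target profit) ÷ CM = (€9,850,400 + €2,789,000) ÷ €207.92 = 60,789.73, so 60,790 castings.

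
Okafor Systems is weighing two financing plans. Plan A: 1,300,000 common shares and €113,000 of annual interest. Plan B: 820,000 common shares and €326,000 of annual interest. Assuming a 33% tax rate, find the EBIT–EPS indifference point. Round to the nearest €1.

At indifference, (EBIT − 113,000)(1 − t)/1,300,000 = (EBIT − 326,000)(1 − t)/820,000.
The (1 − t) factor cancels: (EBIT − 113,000) × 820,000 = (EBIT − 326,000) × 1,300,000.
Solving, EBIT = (326,000·1,300,000 − 113,000·820,000) / (1,300,000 − 820,000) = 331,140,000,000 / 480,000 = 689,875.00.

€689,875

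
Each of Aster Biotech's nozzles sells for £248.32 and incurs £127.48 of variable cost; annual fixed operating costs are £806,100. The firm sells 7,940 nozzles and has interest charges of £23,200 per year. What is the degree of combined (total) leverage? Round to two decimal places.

Total contribution margin = 7,940 × £120.84 = £959,469.60.
EBIT = £959,469.60 − £806,100 = £153,369.60. Interest = £23,200.00, so EBIT − I = £130,169.60.
Degree of total leverage = total CM / (EBIT − interest) = £959,469.60 / £130,169.60 = 7.3709.

7.37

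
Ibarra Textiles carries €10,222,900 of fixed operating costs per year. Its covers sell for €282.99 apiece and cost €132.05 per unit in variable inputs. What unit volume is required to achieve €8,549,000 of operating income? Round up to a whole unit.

Contribution margin per unit = €282.99 − €132.05 = €150.94.
Units = (FC + target) / CM = (€10,222,900 + €8,549,000) / €150.94 = 124,366.64, so 124,367 covers.

124,367 covers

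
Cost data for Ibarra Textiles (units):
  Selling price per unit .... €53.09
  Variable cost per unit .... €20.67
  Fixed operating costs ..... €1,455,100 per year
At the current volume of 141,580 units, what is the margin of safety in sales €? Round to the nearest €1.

Unit CM = price − variable cost = €53.09 − €20.67 = €32.42. Break-even units = €1,455,100 ÷ €32.42 = 44,882.79; break-even revenue = 44,882.79 × €53.09 = €2,382,827.24.
Current sales = 141,580 × €53.09 = €7,516,482.20.
Margin of safety = €7,516,482.20 − €2,382,827.24 = €5,133,655.

€5,133,655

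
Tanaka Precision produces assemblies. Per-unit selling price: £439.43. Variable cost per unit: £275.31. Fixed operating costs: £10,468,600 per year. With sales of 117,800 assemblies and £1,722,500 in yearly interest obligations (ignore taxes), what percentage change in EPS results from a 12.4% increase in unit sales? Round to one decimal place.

At 117,800 units, contribution = 117,800 × £164.12 = £19,333,336.00.
EBIT = £19,333,336.00 − £10,468,600 = £8,864,736.00.
Interest = £1,722,500.00, so EBIT − I = £7,142,236.00.
Degree of combined leverage = contribution ÷ (EBIT − I) = £19,333,336.00 ÷ £7,142,236.00 = 2.7069.
%ΔEPS = DCL × %ΔSales = 2.7069 × +12.4% = +33.6%.

+33.6%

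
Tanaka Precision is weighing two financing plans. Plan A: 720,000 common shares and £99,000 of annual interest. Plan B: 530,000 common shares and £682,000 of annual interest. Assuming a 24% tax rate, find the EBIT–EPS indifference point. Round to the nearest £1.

£2,308,263

At indifference, (EBIT − 99,000)(1 − t)/720,000 = (EBIT − 682,000)(1 − t)/530,000.
Cancelling (1 − t) and cross-multiplying: 530,000·(EBIT − 99,000) = 720,000·(EBIT − 682,000).
Solving, EBIT = (682,000·720,000 − 99,000·530,000) / (720,000 − 530,000) = 438,570,000,000 / 190,000 = 2,308,263.16.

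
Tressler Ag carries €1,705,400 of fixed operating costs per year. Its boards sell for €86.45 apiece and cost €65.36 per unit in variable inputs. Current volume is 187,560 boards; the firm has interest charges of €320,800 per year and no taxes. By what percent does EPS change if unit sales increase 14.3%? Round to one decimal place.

+29.3%

At 187,560 units, contribution = 187,560 × €21.09 = €3,955,640.40.
Subtracting fixed costs: EBIT = €3,955,640.40 − €1,705,400 = €2,250,240.40.
After interest of €320,800.00, pre-tax earnings = €1,929,440.40.
DCL = total CM / (EBIT − I) = €3,955,640.40 / €1,929,440.40 = 2.0501.
EPS therefore changes by 2.0501 × (+14.3%) = +29.3%.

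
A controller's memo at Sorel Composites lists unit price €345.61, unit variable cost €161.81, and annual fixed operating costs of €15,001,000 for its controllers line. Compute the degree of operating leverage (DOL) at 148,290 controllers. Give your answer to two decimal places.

2.22

At 148,290 units, contribution = 148,290 × €183.80 = €27,255,702.00.
EBIT = €27,255,702.00 − €15,001,000 = €12,254,702.00.
So DOL = total CM / EBIT = €27,255,702.00 / €12,254,702.00 = 2.2241.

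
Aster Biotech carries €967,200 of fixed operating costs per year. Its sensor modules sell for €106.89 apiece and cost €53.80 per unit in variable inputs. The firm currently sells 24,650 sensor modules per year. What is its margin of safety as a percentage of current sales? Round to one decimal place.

26.1%

Contribution margin per unit = €106.89 − €53.80 = €53.09. Break-even units = €967,200 ÷ €53.09 = 18,218.12; break-even revenue = 18,218.12 × €106.89 = €1,947,334.87.
Actual sales revenue = 24,650 × €106.89 = €2,634,838.50.
Margin of safety = (€2,634,838.50 − €1,947,334.87) ÷ €2,634,838.50 = 26.1%.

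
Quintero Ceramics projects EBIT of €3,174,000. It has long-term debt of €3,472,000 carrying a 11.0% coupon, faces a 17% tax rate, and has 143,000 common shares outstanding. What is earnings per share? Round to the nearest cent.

€16.21

Pre-tax income = €3,174,000 − €381,920.00 = €2,792,080.00.
After tax at 17%: net income = €2,792,080.00 × 0.83 = €2,317,426.40.
Per share: €2,317,426.40 / 143,000 shares = €16.21.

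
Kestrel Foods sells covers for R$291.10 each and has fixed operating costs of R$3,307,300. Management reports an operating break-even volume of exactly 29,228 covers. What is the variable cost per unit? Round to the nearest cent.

At break-even, FC = Q × (P − VC), so P − VC = R$3,307,300 ÷ 29,228 = R$113.1552.
Hence VC = price − CM = R$291.10 − R$113.1552 = R$177.94.

R$177.94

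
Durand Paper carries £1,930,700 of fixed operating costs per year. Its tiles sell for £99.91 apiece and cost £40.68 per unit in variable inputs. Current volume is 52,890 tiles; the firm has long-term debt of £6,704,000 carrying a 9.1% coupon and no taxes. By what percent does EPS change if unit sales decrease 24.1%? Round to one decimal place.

At 52,890 units, contribution = 52,890 × £59.23 = £3,132,674.70.
EBIT = £3,132,674.70 − £1,930,700 = £1,201,974.70.
Interest = £610,064.00, so EBIT − I = £591,910.70.
Degree of combined leverage = contribution ÷ (EBIT − I) = £3,132,674.70 ÷ £591,910.70 = 5.2925.
EPS therefore changes by 5.2925 × (-24.1%) = -127.5%.

-127.5%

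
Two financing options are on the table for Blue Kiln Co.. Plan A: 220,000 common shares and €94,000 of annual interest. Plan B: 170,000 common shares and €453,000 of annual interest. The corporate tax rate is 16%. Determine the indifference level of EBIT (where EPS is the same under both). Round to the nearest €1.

€1,673,600

Set EPS_A = EPS_B: (EBIT − €94,000)(1 − 0.16) ÷ 220,000 = (EBIT − €453,000)(1 − 0.16) ÷ 170,000.
Cancelling (1 − t) and cross-multiplying: 170,000·(EBIT − 94,000) = 220,000·(EBIT − 453,000).
Solving, EBIT = (453,000·220,000 − 94,000·170,000) / (220,000 − 170,000) = 83,680,000,000 / 50,000 = 1,673,600.00.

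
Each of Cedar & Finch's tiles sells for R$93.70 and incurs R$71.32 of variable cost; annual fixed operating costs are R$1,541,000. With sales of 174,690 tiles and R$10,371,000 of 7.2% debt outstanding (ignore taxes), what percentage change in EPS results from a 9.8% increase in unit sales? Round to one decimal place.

Contribution at this volume is 174,690 × R$22.38 = R$3,909,562.20.
EBIT = R$3,909,562.20 − R$1,541,000 = R$2,368,562.20.
After interest of R$746,712.00, pre-tax earnings = R$1,621,850.20.
DCL = total CM / (EBIT − I) = R$3,909,562.20 / R$1,621,850.20 = 2.4106.
EPS therefore changes by 2.4106 × (+9.8%) = +23.6%.

+23.6%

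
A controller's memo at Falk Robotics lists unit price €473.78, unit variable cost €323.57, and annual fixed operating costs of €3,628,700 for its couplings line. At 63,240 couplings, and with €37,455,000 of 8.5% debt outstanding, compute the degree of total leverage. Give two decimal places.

3.54

Contribution at this volume is 63,240 × €150.21 = €9,499,280.40.
EBIT = €9,499,280.40 − €3,628,700 = €5,870,580.40. Interest = €3,183,675.00, so EBIT − I = €2,686,905.40.
Degree of total leverage = total CM / (EBIT − interest) = €9,499,280.40 / €2,686,905.40 = 3.5354.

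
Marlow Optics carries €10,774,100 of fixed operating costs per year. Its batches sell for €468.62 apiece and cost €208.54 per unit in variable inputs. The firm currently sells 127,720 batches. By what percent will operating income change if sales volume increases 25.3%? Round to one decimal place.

+37.4%

At 127,720 units, contribution = 127,720 × €260.08 = €33,217,417.60.
EBIT = €33,217,417.60 − €10,774,100 = €22,443,317.60.
DOL = contribution ÷ EBIT = €33,217,417.60 ÷ €22,443,317.60 = 1.4801.
So EBIT moves 1.4801 × (+25.3%) = +37.4%.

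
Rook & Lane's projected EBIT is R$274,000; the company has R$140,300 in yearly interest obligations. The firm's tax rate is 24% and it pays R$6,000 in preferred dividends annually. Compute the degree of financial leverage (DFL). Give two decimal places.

2.18

Interest = R$140,300.00.
Preferred dividends grossed up pre-tax: R$6,000 / (1 − 0.24) = R$7,894.74.
DFL = EBIT ÷ [EBIT − I − D_p/(1−t)] = R$274,000 ÷ [R$274,000 − R$140,300.00 − R$7,894.74] = R$274,000 ÷ R$125,805.26 = 2.1780.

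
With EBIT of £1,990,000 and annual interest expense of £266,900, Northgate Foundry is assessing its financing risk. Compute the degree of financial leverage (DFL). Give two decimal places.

Annual interest charges come to £266,900.00.
DFL = EBIT ÷ (EBIT − I) = £1,990,000 ÷ (£1,990,000 − £266,900.00) = £1,990,000 ÷ £1,723,100.00 = 1.1549.

1.15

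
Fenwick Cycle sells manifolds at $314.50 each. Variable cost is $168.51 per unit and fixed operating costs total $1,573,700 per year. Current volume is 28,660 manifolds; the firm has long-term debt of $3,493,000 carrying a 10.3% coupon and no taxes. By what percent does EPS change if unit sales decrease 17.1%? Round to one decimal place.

Total contribution margin = 28,660 × $145.99 = $4,184,073.40.
Operating income = contribution − fixed costs = $4,184,073.40 − $1,573,700 = $2,610,373.40.
Interest = $359,779.00, so EBIT − I = $2,250,594.40.
Degree of combined leverage = contribution ÷ (EBIT − I) = $4,184,073.40 ÷ $2,250,594.40 = 1.8591.
EPS therefore changes by 1.8591 × (-17.1%) = -31.8%.

-31.8%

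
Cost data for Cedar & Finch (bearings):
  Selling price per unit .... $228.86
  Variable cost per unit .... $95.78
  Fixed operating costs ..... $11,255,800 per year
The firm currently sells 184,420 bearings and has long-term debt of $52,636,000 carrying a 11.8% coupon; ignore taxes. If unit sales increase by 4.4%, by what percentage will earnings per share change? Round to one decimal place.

+15.3%

Total contribution margin = 184,420 × $133.08 = $24,542,613.60.
EBIT = $24,542,613.60 − $11,255,800 = $13,286,813.60.
Interest = $6,211,048.00, so EBIT − I = $7,075,765.60.
DCL = total CM / (EBIT − I) = $24,542,613.60 / $7,075,765.60 = 3.4685.
%ΔEPS = DCL × %ΔSales = 3.4685 × +4.4% = +15.3%.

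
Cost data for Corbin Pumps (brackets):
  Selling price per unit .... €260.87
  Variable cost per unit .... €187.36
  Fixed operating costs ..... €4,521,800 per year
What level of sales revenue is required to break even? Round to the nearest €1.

Contribution margin per unit = €260.87 − €187.36 = €73.51, a CM ratio of €73.51 ÷ €260.87 = 0.2818.
Break-even revenue = fixed costs × price ÷ CM = €4,521,800 × €260.87 ÷ €73.51 = €16,046,823.

€16,046,823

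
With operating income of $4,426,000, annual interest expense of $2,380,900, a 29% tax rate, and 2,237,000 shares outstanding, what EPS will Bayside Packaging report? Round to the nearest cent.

Pre-tax income = $4,426,000 − $2,380,900.00 = $2,045,100.00.
After tax at 29%: net income = $2,045,100.00 × 0.71 = $1,452,021.00.
EPS = $1,452,021.00 ÷ 2,237,000 = $0.65.

$0.65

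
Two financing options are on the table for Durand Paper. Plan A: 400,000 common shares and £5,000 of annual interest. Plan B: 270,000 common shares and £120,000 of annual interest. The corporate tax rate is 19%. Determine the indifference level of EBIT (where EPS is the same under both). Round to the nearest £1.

£358,846

At indifference, (EBIT − 5,000)(1 − t)/400,000 = (EBIT − 120,000)(1 − t)/270,000.
Cancelling (1 − t) and cross-multiplying: 270,000·(EBIT − 5,000) = 400,000·(EBIT − 120,000).
Solving, EBIT = (120,000·400,000 − 5,000·270,000) / (400,000 − 270,000) = 46,650,000,000 / 130,000 = 358,846.15.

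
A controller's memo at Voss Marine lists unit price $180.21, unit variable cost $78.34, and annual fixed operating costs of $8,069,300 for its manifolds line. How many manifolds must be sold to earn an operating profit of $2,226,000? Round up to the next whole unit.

Unit CM = price − variable cost = $180.21 − $78.34 = $101.87.
Units = (FC + target) / CM = ($8,069,300 + $2,226,000) / $101.87 = 101,063.12, so 101,064 manifolds.

101,064 manifolds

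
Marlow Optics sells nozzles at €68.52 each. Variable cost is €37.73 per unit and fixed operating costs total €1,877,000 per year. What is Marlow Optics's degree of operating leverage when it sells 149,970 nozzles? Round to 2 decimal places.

1.68

At 149,970 units, contribution = 149,970 × €30.79 = €4,617,576.30.
Operating income = contribution − fixed costs = €4,617,576.30 − €1,877,000 = €2,740,576.30.
DOL = contribution ÷ EBIT = €4,617,576.30 ÷ €2,740,576.30 = 1.6849.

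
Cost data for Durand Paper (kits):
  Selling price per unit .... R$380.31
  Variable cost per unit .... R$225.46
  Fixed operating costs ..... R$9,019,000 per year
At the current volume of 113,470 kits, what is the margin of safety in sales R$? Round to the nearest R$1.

R$21,003,205

Unit CM = price − variable cost = R$380.31 − R$225.46 = R$154.85. Break-even units = R$9,019,000 ÷ R$154.85 = 58,243.46; break-even revenue = 58,243.46 × R$380.31 = R$22,150,570.81.
Current sales = 113,470 × R$380.31 = R$43,153,775.70.
Margin of safety = R$43,153,775.70 − R$22,150,570.81 = R$21,003,205.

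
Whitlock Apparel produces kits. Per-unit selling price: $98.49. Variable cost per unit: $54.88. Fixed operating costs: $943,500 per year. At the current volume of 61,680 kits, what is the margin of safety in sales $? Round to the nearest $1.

$3,944,037

Contribution margin per unit = $98.49 − $54.88 = $43.61. Break-even units = $943,500 ÷ $43.61 = 21,634.95; break-even revenue = 21,634.95 × $98.49 = $2,130,825.84.
Current sales = 61,680 × $98.49 = $6,074,863.20.
Margin of safety = $6,074,863.20 − $2,130,825.84 = $3,944,037.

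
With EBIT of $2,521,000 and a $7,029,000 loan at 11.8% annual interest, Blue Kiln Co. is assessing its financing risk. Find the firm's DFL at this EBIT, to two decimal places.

Annual interest charges come to $829,422.00.
DFL = EBIT ÷ (EBIT − I) = $2,521,000 ÷ ($2,521,000 − $829,422.00) = $2,521,000 ÷ $1,691,578.00 = 1.4903.

1.49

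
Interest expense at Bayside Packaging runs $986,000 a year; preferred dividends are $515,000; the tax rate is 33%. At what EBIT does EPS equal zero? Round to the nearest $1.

Preferred dividends are paid after tax, so their pre-tax equivalent is $515,000 ÷ (1 − 0.33) = $768,656.72.
EPS = 0 when EBIT covers interest plus the pre-tax preferred burden: $986,000 + $768,656.72 = $1,754,656.72.

$1,754,657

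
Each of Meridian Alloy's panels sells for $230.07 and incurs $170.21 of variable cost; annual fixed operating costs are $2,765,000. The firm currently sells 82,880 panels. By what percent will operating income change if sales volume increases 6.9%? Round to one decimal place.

+15.6%

Total contribution margin = 82,880 × $59.86 = $4,961,196.80.
Operating income = contribution − fixed costs = $4,961,196.80 − $2,765,000 = $2,196,196.80.
DOL = contribution ÷ EBIT = $4,961,196.80 ÷ $2,196,196.80 = 2.2590.
So EBIT moves 2.2590 × (+6.9%) = +15.6%.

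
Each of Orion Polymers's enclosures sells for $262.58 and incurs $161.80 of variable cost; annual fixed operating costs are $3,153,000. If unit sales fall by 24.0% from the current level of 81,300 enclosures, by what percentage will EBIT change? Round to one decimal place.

-39.0%

Contribution at this volume is 81,300 × $100.78 = $8,193,414.00.
Operating income = contribution − fixed costs = $8,193,414.00 − $3,153,000 = $5,040,414.00.
DOL = contribution ÷ EBIT = $8,193,414.00 ÷ $5,040,414.00 = 1.6255.
So EBIT moves 1.6255 × (-24.0%) = -39.0%.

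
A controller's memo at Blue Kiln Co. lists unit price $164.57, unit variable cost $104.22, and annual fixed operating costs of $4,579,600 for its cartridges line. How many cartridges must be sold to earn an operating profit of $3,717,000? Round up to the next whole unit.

Contribution margin per unit = $164.57 − $104.22 = $60.35.
Required volume = (fixed costs + target profit) ÷ CM = ($4,579,600 + $3,717,000) ÷ $60.35 = 137,474.73, so 137,475 cartridges.

137,475 cartridges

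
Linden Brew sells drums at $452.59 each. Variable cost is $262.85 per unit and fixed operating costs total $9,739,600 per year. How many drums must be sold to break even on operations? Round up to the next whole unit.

51,332 drums

Contribution margin per unit = $452.59 − $262.85 = $189.74.
Break-even Q = $9,739,600 / $189.74 = 51,331.30 → 51,332 drums.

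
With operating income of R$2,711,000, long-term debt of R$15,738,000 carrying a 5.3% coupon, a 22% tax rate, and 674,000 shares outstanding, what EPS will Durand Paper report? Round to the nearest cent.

Interest = R$834,114.00, so EBT = R$2,711,000 − R$834,114.00 = R$1,876,886.00.
Net income = R$1,876,886.00 × (1 − 0.22) = R$1,463,971.08.
EPS = R$1,463,971.08 ÷ 674,000 = R$2.17.

R$2.17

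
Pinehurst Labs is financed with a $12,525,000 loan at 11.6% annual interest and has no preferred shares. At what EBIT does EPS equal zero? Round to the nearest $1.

$1,452,900

Annual interest = 11.6% × $12,525,000 = $1,452,900.00.
Without preferred stock the financial break-even is simply EBIT = interest = $1,452,900.00.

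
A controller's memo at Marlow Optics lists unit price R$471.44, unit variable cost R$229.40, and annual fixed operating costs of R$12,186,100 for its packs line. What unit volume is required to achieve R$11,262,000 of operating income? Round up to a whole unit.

Unit CM = price − variable cost = R$471.44 − R$229.40 = R$242.04.
Units = (FC + target) / CM = (R$12,186,100 + R$11,262,000) / R$242.04 = 96,876.96, so 96,877 packs.

96,877 packs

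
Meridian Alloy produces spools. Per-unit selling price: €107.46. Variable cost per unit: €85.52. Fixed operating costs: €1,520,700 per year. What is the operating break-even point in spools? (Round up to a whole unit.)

69,312 spools

Unit CM = price − variable cost = €107.46 − €85.52 = €21.94.
Break-even Q = €1,520,700 / €21.94 = 69,311.76 → 69,312 spools.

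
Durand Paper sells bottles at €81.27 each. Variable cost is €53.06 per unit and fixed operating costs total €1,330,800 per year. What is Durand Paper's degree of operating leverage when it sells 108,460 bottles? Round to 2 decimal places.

1.77

At 108,460 units, contribution = 108,460 × €28.21 = €3,059,656.60.
Operating income = contribution − fixed costs = €3,059,656.60 − €1,330,800 = €1,728,856.60.
DOL = contribution ÷ EBIT = €3,059,656.60 ÷ €1,728,856.60 = 1.7698.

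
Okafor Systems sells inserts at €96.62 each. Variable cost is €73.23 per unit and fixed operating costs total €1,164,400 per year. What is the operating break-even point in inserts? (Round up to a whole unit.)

49,782 inserts

Unit CM = price − variable cost = €96.62 − €73.23 = €23.39.
Units to break even: €1,164,400 ÷ €23.39 = 49,781.96, rounded up to 49,782.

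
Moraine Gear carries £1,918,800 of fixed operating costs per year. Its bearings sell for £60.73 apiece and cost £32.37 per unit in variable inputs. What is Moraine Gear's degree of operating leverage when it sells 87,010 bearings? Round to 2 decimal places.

4.50

Contribution at this volume is 87,010 × £28.36 = £2,467,603.60.
EBIT = £2,467,603.60 − £1,918,800 = £548,803.60.
DOL = contribution ÷ EBIT = £2,467,603.60 ÷ £548,803.60 = 4.4963.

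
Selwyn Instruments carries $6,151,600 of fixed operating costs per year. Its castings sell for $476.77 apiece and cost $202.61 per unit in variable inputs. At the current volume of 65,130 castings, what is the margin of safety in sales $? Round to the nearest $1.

Each unit contributes $476.77 − $202.61 = $274.16. Break-even units = $6,151,600 ÷ $274.16 = 22,437.99; break-even revenue = 22,437.99 × $476.77 = $10,697,761.64.
Current sales = 65,130 × $476.77 = $31,052,030.10.
Margin of safety = $31,052,030.10 − $10,697,761.64 = $20,354,268.

$20,354,268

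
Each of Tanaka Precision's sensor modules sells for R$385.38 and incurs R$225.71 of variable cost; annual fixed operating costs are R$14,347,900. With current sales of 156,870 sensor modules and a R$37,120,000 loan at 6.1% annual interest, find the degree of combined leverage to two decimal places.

Contribution at this volume is 156,870 × R$159.67 = R$25,047,432.90.
Operating income = contribution − fixed costs = R$25,047,432.90 − R$14,347,900 = R$10,699,532.90. Interest = R$2,264,320.00.
DOL = R$25,047,432.90 ÷ R$10,699,532.90 = 2.3410; DFL = R$10,699,532.90 ÷ R$8,435,212.90 = 1.2684.
Combined leverage = 2.3410 × 1.2684 = 2.9693.

2.97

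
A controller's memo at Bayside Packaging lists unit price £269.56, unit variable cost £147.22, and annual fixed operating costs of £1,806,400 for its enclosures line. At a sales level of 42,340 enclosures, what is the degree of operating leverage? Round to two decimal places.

1.54

At 42,340 units, contribution = 42,340 × £122.34 = £5,179,875.60.
Subtracting fixed costs: EBIT = £5,179,875.60 − £1,806,400 = £3,373,475.60.
DOL = contribution ÷ EBIT = £5,179,875.60 ÷ £3,373,475.60 = 1.5355.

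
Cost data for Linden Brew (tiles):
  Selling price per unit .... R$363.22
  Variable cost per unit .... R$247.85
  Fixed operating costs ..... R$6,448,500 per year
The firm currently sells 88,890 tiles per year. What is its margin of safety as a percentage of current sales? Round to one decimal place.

37.1%

Contribution margin per unit = R$363.22 − R$247.85 = R$115.37. Break-even units = R$6,448,500 ÷ R$115.37 = 55,894.08; break-even revenue = 55,894.08 × R$363.22 = R$20,301,847.71.
Actual sales revenue = 88,890 × R$363.22 = R$32,286,625.80.
Margin of safety = (R$32,286,625.80 − R$20,301,847.71) ÷ R$32,286,625.80 = 37.1%.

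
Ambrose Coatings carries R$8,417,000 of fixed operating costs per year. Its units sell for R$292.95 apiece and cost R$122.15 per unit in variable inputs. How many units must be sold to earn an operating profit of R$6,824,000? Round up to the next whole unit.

Unit CM = price − variable cost = R$292.95 − R$122.15 = R$170.80.
Need Q such that Q × R$170.80 − R$8,417,000 = R$6,824,000, i.e. Q = R$15,241,000 / R$170.80 = 89,233.02 → 89,234.

89,234 units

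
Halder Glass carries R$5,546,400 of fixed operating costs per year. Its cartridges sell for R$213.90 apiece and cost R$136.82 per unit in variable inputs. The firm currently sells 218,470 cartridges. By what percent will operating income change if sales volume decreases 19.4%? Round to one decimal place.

Total contribution margin = 218,470 × R$77.08 = R$16,839,667.60.
Operating income = contribution − fixed costs = R$16,839,667.60 − R$5,546,400 = R$11,293,267.60.
DOL = contribution ÷ EBIT = R$16,839,667.60 ÷ R$11,293,267.60 = 1.4911.
Operating income changes by 1.4911 × -19.4% = -28.9%.

-28.9%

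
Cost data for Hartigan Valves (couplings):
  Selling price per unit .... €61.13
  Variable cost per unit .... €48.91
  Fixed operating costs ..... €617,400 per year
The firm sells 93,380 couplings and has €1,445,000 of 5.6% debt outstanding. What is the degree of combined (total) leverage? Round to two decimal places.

2.58

Contribution at this volume is 93,380 × €12.22 = €1,141,103.60.
Subtracting fixed costs: EBIT = €1,141,103.60 − €617,400 = €523,703.60. Interest = €80,920.00.
DOL = €1,141,103.60 ÷ €523,703.60 = 2.1789; DFL = €523,703.60 ÷ €442,783.60 = 1.1828.
Combined leverage = 2.1789 × 1.1828 = 2.5772.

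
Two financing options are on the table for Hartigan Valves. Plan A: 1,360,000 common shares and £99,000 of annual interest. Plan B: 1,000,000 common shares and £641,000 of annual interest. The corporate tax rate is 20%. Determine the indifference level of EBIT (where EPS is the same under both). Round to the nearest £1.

At indifference, (EBIT − 99,000)(1 − t)/1,360,000 = (EBIT − 641,000)(1 − t)/1,000,000.
The (1 − t) factor cancels: (EBIT − 99,000) × 1,000,000 = (EBIT − 641,000) × 1,360,000.
Solving, EBIT = (641,000·1,360,000 − 99,000·1,000,000) / (1,360,000 − 1,000,000) = 772,760,000,000 / 360,000 = 2,146,555.56.

£2,146,556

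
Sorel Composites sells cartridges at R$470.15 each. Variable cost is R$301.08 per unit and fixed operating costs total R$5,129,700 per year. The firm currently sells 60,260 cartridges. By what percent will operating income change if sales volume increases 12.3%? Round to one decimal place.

+24.8%

Contribution at this volume is 60,260 × R$169.07 = R$10,188,158.20.
Subtracting fixed costs: EBIT = R$10,188,158.20 − R$5,129,700 = R$5,058,458.20.
So DOL = total CM / EBIT = R$10,188,158.20 / R$5,058,458.20 = 2.0141.
Operating income changes by 2.0141 × +12.3% = +24.8%.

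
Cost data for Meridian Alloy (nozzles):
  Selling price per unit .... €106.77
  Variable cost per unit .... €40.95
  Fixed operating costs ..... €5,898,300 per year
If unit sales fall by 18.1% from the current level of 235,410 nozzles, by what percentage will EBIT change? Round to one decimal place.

Contribution at this volume is 235,410 × €65.82 = €15,494,686.20.
EBIT = €15,494,686.20 − €5,898,300 = €9,596,386.20.
Degree of operating leverage = €15,494,686.20 / €9,596,386.20 = 1.6146.
So EBIT moves 1.6146 × (-18.1%) = -29.2%.

-29.2%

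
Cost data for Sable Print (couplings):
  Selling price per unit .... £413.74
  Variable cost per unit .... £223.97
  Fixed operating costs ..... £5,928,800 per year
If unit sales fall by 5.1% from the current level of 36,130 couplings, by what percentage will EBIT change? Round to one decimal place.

Contribution at this volume is 36,130 × £189.77 = £6,856,390.10.
Subtracting fixed costs: EBIT = £6,856,390.10 − £5,928,800 = £927,590.10.
Degree of operating leverage = £6,856,390.10 / £927,590.10 = 7.3916.
So EBIT moves 7.3916 × (-5.1%) = -37.7%.

-37.7%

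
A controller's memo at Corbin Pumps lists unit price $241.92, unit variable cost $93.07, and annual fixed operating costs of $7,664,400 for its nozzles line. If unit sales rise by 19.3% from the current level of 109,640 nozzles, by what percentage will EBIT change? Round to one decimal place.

Total contribution margin = 109,640 × $148.85 = $16,319,914.00.
Subtracting fixed costs: EBIT = $16,319,914.00 − $7,664,400 = $8,655,514.00.
DOL = contribution ÷ EBIT = $16,319,914.00 ÷ $8,655,514.00 = 1.8855.
So EBIT moves 1.8855 × (+19.3%) = +36.4%.

+36.4%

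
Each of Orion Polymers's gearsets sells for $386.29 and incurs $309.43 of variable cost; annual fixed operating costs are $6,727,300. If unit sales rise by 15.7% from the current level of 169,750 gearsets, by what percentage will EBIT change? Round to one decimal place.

+32.4%

Total contribution margin = 169,750 × $76.86 = $13,046,985.00.
EBIT = $13,046,985.00 − $6,727,300 = $6,319,685.00.
So DOL = total CM / EBIT = $13,046,985.00 / $6,319,685.00 = 2.0645.
So EBIT moves 2.0645 × (+15.7%) = +32.4%.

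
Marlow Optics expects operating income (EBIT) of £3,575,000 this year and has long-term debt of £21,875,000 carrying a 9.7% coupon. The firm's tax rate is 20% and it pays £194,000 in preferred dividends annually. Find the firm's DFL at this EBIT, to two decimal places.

2.95

Annual interest charges come to £2,121,875.00.
Pre-tax preferred-dividend burden = £194,000 ÷ (1 − 0.20) = £242,500.00.
DFL = EBIT ÷ [EBIT − I − D_p/(1−t)] = £3,575,000 ÷ [£3,575,000 − £2,121,875.00 − £242,500.00] = £3,575,000 ÷ £1,210,625.00 = 2.9530.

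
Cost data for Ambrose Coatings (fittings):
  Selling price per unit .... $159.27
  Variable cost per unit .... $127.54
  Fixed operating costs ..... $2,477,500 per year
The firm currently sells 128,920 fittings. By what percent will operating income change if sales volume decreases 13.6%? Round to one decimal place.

Contribution at this volume is 128,920 × $31.73 = $4,090,631.60.
EBIT = $4,090,631.60 − $2,477,500 = $1,613,131.60.
DOL = contribution ÷ EBIT = $4,090,631.60 ÷ $1,613,131.60 = 2.5358.
Operating income changes by 2.5358 × -13.6% = -34.5%.

-34.5%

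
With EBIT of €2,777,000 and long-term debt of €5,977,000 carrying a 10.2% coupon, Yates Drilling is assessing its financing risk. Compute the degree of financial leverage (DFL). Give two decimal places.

1.28

Interest = €609,654.00.
Degree of financial leverage = EBIT / (EBIT − interest) = €2,777,000 / €2,167,346.00 = 1.2813.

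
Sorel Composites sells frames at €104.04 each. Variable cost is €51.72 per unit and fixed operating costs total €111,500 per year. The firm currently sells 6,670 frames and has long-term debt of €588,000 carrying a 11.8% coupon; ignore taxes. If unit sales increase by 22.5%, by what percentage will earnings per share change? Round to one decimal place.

At 6,670 units, contribution = 6,670 × €52.32 = €348,974.40.
Operating income = contribution − fixed costs = €348,974.40 − €111,500 = €237,474.40.
After interest of €69,384.00, pre-tax earnings = €168,090.40.
DCL = total CM / (EBIT − I) = €348,974.40 / €168,090.40 = 2.0761.
%ΔEPS = DCL × %ΔSales = 2.0761 × +22.5% = +46.7%.

+46.7%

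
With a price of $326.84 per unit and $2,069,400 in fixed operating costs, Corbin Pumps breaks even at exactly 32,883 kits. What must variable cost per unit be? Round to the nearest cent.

$263.91

At break-even, FC = Q × (P − VC), so P − VC = $2,069,400 ÷ 32,883 = $62.9322.
Variable cost per unit = $326.84 − $62.9322 = $263.91.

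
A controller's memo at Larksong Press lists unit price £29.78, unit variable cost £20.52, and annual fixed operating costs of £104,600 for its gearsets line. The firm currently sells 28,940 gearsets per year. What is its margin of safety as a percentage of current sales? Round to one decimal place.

61.0%

Each unit contributes £29.78 − £20.52 = £9.26. Break-even units = £104,600 ÷ £9.26 = 11,295.90; break-even revenue = 11,295.90 × £29.78 = £336,391.79.
Current sales = 28,940 × £29.78 = £861,833.20.
Margin of safety = (£861,833.20 − £336,391.79) ÷ £861,833.20 = 61.0%.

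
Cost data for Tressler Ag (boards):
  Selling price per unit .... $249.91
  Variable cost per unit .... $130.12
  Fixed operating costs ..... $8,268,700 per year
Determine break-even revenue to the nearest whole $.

$17,250,445

CM per unit = $249.91 − $130.12 = $119.79; CM ratio = $119.79 / $249.91 = 0.4793.
Break-even revenue = fixed costs × price ÷ CM = $8,268,700 × $249.91 ÷ $119.79 = $17,250,445.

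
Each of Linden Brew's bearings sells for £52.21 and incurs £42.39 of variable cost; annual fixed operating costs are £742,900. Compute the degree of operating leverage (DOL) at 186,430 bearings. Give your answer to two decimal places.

Contribution at this volume is 186,430 × £9.82 = £1,830,742.60.
Operating income = contribution − fixed costs = £1,830,742.60 − £742,900 = £1,087,842.60.
DOL = contribution ÷ EBIT = £1,830,742.60 ÷ £1,087,842.60 = 1.6829.

1.68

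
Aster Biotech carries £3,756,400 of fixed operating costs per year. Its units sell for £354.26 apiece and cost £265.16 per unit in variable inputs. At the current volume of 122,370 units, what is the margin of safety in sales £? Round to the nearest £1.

Each unit contributes £354.26 − £265.16 = £89.10. Break-even units = £3,756,400 ÷ £89.10 = 42,159.37; break-even revenue = 42,159.37 × £354.26 = £14,935,378.95.
Actual sales revenue = 122,370 × £354.26 = £43,350,796.20.
Margin of safety = £43,350,796.20 − £14,935,378.95 = £28,415,417.

£28,415,417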